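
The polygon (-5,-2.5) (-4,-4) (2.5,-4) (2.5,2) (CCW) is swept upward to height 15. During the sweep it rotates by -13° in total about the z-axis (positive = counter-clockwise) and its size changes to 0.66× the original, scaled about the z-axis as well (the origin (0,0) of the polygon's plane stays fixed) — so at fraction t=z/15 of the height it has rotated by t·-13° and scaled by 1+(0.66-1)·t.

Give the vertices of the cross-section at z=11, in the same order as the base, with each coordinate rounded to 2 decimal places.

t = z/height = 11/15 = 0.733333
s = 1 + (scale-1)·z/height = 1 + (0.66-1)·11/15 = 0.750667
θ = twist·z/height = -13°·11/15 = -9.5333° = -0.166388 rad
cos θ = 0.986189, sin θ = -0.165621 (intermediates below are computed at full precision and shown rounded to 5 d.p.)
v1: (-5,-2.5) → rotate → (-5.34500,-1.63737) → ×s → (-4.01231,-1.22912) → (-4.01,-1.23)
v2: (-4,-4) → rotate → (-4.60724,-3.28227) → ×s → (-3.45850,-2.46389) → (-3.46,-2.46)
v3: (2.5,-4) → rotate → (1.80299,-4.35881) → ×s → (1.35344,-3.27201) → (1.35,-3.27)
v4: (2.5,2) → rotate → (2.79672,1.55833) → ×s → (2.09940,1.16978) → (2.10,1.17)

Cross-section at z=11: (-4.01,-1.23) (-3.46,-2.46) (1.35,-3.27) (2.10,1.17)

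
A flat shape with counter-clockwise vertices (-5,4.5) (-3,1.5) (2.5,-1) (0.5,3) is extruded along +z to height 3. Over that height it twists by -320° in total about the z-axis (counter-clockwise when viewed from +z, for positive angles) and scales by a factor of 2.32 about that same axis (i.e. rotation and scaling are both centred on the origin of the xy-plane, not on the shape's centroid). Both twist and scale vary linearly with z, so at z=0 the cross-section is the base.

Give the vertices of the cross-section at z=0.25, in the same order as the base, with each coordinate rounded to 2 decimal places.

t = z/height = 0.25/3 = 0.0833333
s = 1 + (scale-1)·z/height = 1 + (2.32-1)·0.25/3 = 1.110000
θ = twist·z/height = -320°·0.25/3 = -26.6667° = -0.465421 rad
cos θ = 0.893633, sin θ = -0.448799 (intermediates below are computed at full precision and shown rounded to 5 d.p.)
v1: (-5,4.5) → rotate → (-2.44857,6.26534) → ×s → (-2.71791,6.95453) → (-2.72,6.95)
v2: (-3,1.5) → rotate → (-2.00770,2.68685) → ×s → (-2.22855,2.98240) → (-2.23,2.98)
v3: (2.5,-1) → rotate → (1.78528,-2.01563) → ×s → (1.98166,-2.23735) → (1.98,-2.24)
v4: (0.5,3) → rotate → (1.79321,2.45650) → ×s → (1.99047,2.72671) → (1.99,2.73)

Cross-section at z=0.25: (-2.72,6.95) (-2.23,2.98) (1.98,-2.24) (1.99,2.73)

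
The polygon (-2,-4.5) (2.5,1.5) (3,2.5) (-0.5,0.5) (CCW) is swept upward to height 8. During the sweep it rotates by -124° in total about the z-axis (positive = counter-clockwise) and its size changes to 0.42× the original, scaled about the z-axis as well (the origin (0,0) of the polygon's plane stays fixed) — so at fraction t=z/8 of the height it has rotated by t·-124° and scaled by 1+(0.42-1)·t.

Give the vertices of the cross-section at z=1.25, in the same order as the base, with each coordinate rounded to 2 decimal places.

t = z/height = 1.25/8 = 0.15625
s = 1 + (scale-1)·z/height = 1 + (0.42-1)·1.25/8 = 0.909375
θ = twist·z/height = -124°·1.25/8 = -19.3750° = -0.338158 rad
cos θ = 0.943368, sin θ = -0.331750 (intermediates below are computed at full precision and shown rounded to 5 d.p.)
v1: (-2,-4.5) → rotate → (-3.37961,-3.58165) → ×s → (-3.07333,-3.25707) → (-3.07,-3.26)
v2: (2.5,1.5) → rotate → (2.85604,0.58568) → ×s → (2.59721,0.53260) → (2.60,0.53)
v3: (3,2.5) → rotate → (3.65948,1.36317) → ×s → (3.32784,1.23963) → (3.33,1.24)
v4: (-0.5,0.5) → rotate → (-0.30581,0.63756) → ×s → (-0.27810,0.57978) → (-0.28,0.58)

Cross-section at z=1.25: (-3.07,-3.26) (2.60,0.53) (3.33,1.24) (-0.28,0.58)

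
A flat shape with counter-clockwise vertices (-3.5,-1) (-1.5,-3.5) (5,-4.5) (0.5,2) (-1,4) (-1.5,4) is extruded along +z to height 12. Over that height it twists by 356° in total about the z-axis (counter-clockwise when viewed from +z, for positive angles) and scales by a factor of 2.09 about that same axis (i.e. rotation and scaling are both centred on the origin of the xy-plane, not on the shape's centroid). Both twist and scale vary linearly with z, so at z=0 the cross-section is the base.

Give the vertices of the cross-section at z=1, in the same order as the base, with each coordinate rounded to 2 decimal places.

t = z/height = 1/12 = 0.0833333
s = 1 + (scale-1)·z/height = 1 + (2.09-1)·1/12 = 1.090833
θ = twist·z/height = 356°·1/12 = 29.6667° = 0.517781 rad
cos θ = 0.868920, sin θ = 0.494953 (intermediates below are computed at full precision and shown rounded to 5 d.p.)
v1: (-3.5,-1) → rotate → (-2.54627,-2.60126) → ×s → (-2.77755,-2.83754) → (-2.78,-2.84)
v2: (-1.5,-3.5) → rotate → (0.42896,-3.78365) → ×s → (0.46792,-4.12733) → (0.47,-4.13)
v3: (5,-4.5) → rotate → (6.57189,-1.43537) → ×s → (7.16883,-1.56575) → (7.17,-1.57)
v4: (0.5,2) → rotate → (-0.55545,1.98532) → ×s → (-0.60590,2.16565) → (-0.61,2.17)
v5: (-1,4) → rotate → (-2.84873,2.98073) → ×s → (-3.10749,3.25147) → (-3.11,3.25)
v6: (-1.5,4) → rotate → (-3.28319,2.73325) → ×s → (-3.58142,2.98152) → (-3.58,2.98)

Cross-section at z=1: (-2.78,-2.84) (0.47,-4.13) (7.17,-1.57) (-0.61,2.17) (-3.11,3.25) (-3.58,2.98)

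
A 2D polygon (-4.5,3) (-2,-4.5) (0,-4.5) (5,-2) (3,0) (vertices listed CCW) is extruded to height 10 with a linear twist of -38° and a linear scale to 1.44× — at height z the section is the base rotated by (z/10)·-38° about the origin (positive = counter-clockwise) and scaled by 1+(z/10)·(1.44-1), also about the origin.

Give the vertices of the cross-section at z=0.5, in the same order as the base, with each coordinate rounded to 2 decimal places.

Cross-section at z=0.5: (-4.49,3.22) (-2.20,-4.53) (-0.15,-4.60) (5.04,-2.21) (3.06,-0.10)

t = z/height = 0.5/10 = 0.05
s = 1 + (scale-1)·z/height = 1 + (1.44-1)·0.5/10 = 1.022000
θ = twist·z/height = -38°·0.5/10 = -1.9000° = -0.033161 rad
cos θ = 0.999450, sin θ = -0.033155 (intermediates below are computed at full precision and shown rounded to 5 d.p.)
v1: (-4.5,3) → rotate → (-4.39806,3.14755) → ×s → (-4.49482,3.21680) → (-4.49,3.22)
v2: (-2,-4.5) → rotate → (-2.14810,-4.43122) → ×s → (-2.19536,-4.52870) → (-2.20,-4.53)
v3: (0,-4.5) → rotate → (-0.14920,-4.49753) → ×s → (-0.15248,-4.59647) → (-0.15,-4.60)
v4: (5,-2) → rotate → (4.93094,-2.16468) → ×s → (5.03942,-2.21230) → (5.04,-2.21)
v5: (3,0) → rotate → (2.99835,-0.09947) → ×s → (3.06431,-0.10165) → (3.06,-0.10)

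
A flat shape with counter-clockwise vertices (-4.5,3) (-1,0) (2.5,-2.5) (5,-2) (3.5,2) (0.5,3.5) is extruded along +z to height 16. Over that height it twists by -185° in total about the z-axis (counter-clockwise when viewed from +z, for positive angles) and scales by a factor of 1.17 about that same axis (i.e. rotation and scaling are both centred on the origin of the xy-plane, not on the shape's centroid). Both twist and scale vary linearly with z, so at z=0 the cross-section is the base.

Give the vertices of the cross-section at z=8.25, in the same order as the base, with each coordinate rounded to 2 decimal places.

Cross-section at z=8.25: (3.71,4.57) (0.10,1.08) (-2.96,-2.45) (-2.68,-5.21) (1.81,-3.99) (3.74,-0.90)

t = z/height = 8.25/16 = 0.515625
s = 1 + (scale-1)·z/height = 1 + (1.17-1)·8.25/16 = 1.087656
θ = twist·z/height = -185°·8.25/16 = -95.3906° = -1.664880 rad
cos θ = -0.093945, sin θ = -0.995577 (intermediates below are computed at full precision and shown rounded to 5 d.p.)
v1: (-4.5,3) → rotate → (3.40949,4.19826) → ×s → (3.70835,4.56627) → (3.71,4.57)
v2: (-1,0) → rotate → (0.09395,0.99558) → ×s → (0.10218,1.08285) → (0.10,1.08)
v3: (2.5,-2.5) → rotate → (-2.72381,-2.25408) → ×s → (-2.96257,-2.45166) → (-2.96,-2.45)
v4: (5,-2) → rotate → (-2.46088,-4.79000) → ×s → (-2.67659,-5.20987) → (-2.68,-5.21)
v5: (3.5,2) → rotate → (1.66235,-3.67241) → ×s → (1.80806,-3.99432) → (1.81,-3.99)
v6: (0.5,3.5) → rotate → (3.43755,-0.82660) → ×s → (3.73887,-0.89905) → (3.74,-0.90)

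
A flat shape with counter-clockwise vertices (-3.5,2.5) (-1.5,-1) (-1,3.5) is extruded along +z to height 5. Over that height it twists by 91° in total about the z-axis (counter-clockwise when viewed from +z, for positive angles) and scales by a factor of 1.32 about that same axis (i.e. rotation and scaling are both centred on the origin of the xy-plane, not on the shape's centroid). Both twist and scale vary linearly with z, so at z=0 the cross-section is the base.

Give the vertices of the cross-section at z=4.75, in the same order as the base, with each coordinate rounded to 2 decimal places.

t = z/height = 4.75/5 = 0.95
s = 1 + (scale-1)·z/height = 1 + (1.32-1)·4.75/5 = 1.304000
θ = twist·z/height = 91°·4.75/5 = 86.4500° = 1.508837 rad
cos θ = 0.061920, sin θ = 0.998081 (intermediates below are computed at full precision and shown rounded to 5 d.p.)
v1: (-3.5,2.5) → rotate → (-2.71192,-3.33849) → ×s → (-3.53635,-4.35338) → (-3.54,-4.35)
v2: (-1.5,-1) → rotate → (0.90520,-1.55904) → ×s → (1.18038,-2.03299) → (1.18,-2.03)
v3: (-1,3.5) → rotate → (-3.55520,-0.78136) → ×s → (-4.63599,-1.01890) → (-4.64,-1.02)

Cross-section at z=4.75: (-3.54,-4.35) (1.18,-2.03) (-4.64,-1.02)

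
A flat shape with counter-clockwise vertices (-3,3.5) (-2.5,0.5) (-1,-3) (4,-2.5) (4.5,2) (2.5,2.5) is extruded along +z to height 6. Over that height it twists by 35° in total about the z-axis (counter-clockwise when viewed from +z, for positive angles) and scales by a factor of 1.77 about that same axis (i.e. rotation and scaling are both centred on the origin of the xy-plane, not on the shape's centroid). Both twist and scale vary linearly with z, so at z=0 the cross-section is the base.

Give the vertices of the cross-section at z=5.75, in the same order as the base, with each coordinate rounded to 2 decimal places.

t = z/height = 5.75/6 = 0.958333
s = 1 + (scale-1)·z/height = 1 + (1.77-1)·5.75/6 = 1.737917
θ = twist·z/height = 35°·5.75/6 = 33.5417° = 0.585413 rad
cos θ = 0.833484, sin θ = 0.552543 (intermediates below are computed at full precision and shown rounded to 5 d.p.)
v1: (-3,3.5) → rotate → (-4.43435,1.25957) → ×s → (-7.70654,2.18902) → (-7.71,2.19)
v2: (-2.5,0.5) → rotate → (-2.35998,-0.96462) → ×s → (-4.10145,-1.67642) → (-4.10,-1.68)
v3: (-1,-3) → rotate → (0.82415,-3.05300) → ×s → (1.43230,-5.30585) → (1.43,-5.31)
v4: (4,-2.5) → rotate → (4.71530,0.12646) → ×s → (8.19479,0.21978) → (8.19,0.22)
v5: (4.5,2) → rotate → (2.64559,4.15341) → ×s → (4.59782,7.21829) → (4.60,7.22)
v6: (2.5,2.5) → rotate → (0.70235,3.46507) → ×s → (1.22063,6.02200) → (1.22,6.02)

Cross-section at z=5.75: (-7.71,2.19) (-4.10,-1.68) (1.43,-5.31) (8.19,0.22) (4.60,7.22) (1.22,6.02)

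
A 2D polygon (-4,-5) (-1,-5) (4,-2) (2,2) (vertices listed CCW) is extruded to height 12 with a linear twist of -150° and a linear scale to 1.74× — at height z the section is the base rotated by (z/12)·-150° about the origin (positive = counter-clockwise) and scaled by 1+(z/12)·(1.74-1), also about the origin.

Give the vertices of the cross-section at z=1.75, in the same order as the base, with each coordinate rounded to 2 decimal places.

Cross-section at z=1.75: (-6.18,-3.49) (-3.09,-4.73) (3.29,-3.71) (2.88,1.23)

t = z/height = 1.75/12 = 0.145833
s = 1 + (scale-1)·z/height = 1 + (1.74-1)·1.75/12 = 1.107917
θ = twist·z/height = -150°·1.75/12 = -21.8750° = -0.381791 rad
cos θ = 0.927999, sin θ = -0.372583 (intermediates below are computed at full precision and shown rounded to 5 d.p.)
v1: (-4,-5) → rotate → (-5.57491,-3.14966) → ×s → (-6.17654,-3.48956) → (-6.18,-3.49)
v2: (-1,-5) → rotate → (-2.79091,-4.26741) → ×s → (-3.09210,-4.72794) → (-3.09,-4.73)
v3: (4,-2) → rotate → (2.96683,-3.34633) → ×s → (3.28700,-3.70745) → (3.29,-3.71)
v4: (2,2) → rotate → (2.60116,1.11083) → ×s → (2.88187,1.23071) → (2.88,1.23)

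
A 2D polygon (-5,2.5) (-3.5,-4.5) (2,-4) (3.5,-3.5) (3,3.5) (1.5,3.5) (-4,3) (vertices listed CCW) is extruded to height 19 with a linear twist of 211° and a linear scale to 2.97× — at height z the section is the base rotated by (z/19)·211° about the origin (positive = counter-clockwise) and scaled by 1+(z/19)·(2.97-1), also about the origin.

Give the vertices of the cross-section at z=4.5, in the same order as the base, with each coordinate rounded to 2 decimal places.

Cross-section at z=4.5: (-7.52,-3.26) (1.75,-8.18) (6.38,-1.53) (7.23,0.63) (-1.10,6.67) (-2.52,4.99) (-7.14,-1.66)

t = z/height = 4.5/19 = 0.236842
s = 1 + (scale-1)·z/height = 1 + (2.97-1)·4.5/19 = 1.466579
θ = twist·z/height = 211°·4.5/19 = 49.9737° = 0.872205 rad
cos θ = 0.643139, sin θ = 0.765749 (intermediates below are computed at full precision and shown rounded to 5 d.p.)
v1: (-5,2.5) → rotate → (-5.13007,-2.22090) → ×s → (-7.52365,-3.25712) → (-7.52,-3.26)
v2: (-3.5,-4.5) → rotate → (1.19488,-5.57425) → ×s → (1.75239,-8.17508) → (1.75,-8.18)
v3: (2,-4) → rotate → (4.34928,-1.04106) → ×s → (6.37856,-1.52680) → (6.38,-1.53)
v4: (3.5,-3.5) → rotate → (4.93111,0.42913) → ×s → (7.23186,0.62936) → (7.23,0.63)
v5: (3,3.5) → rotate → (-0.75070,4.54824) → ×s → (-1.10097,6.67035) → (-1.10,6.67)
v6: (1.5,3.5) → rotate → (-1.71541,3.39961) → ×s → (-2.51579,4.98580) → (-2.52,4.99)
v7: (-4,3) → rotate → (-4.86980,-1.13358) → ×s → (-7.14195,-1.66248) → (-7.14,-1.66)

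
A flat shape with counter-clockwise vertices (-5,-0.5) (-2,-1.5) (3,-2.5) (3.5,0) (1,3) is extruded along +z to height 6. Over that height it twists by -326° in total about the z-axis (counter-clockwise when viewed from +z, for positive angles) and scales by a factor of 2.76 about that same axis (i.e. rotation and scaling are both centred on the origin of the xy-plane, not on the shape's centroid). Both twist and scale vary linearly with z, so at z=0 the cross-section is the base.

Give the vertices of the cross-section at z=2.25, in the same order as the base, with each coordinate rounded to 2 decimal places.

t = z/height = 2.25/6 = 0.375
s = 1 + (scale-1)·z/height = 1 + (2.76-1)·2.25/6 = 1.660000
θ = twist·z/height = -326°·2.25/6 = -122.2500° = -2.133665 rad
cos θ = -0.533615, sin θ = -0.845728 (intermediates below are computed at full precision and shown rounded to 5 d.p.)
v1: (-5,-0.5) → rotate → (2.24521,4.49545) → ×s → (3.72705,7.46244) → (3.73,7.46)
v2: (-2,-1.5) → rotate → (-0.20136,2.49188) → ×s → (-0.33426,4.13652) → (-0.33,4.14)
v3: (3,-2.5) → rotate → (-3.71516,-1.20315) → ×s → (-6.16717,-1.99722) → (-6.17,-2.00)
v4: (3.5,0) → rotate → (-1.86765,-2.96005) → ×s → (-3.10030,-4.91368) → (-3.10,-4.91)
v5: (1,3) → rotate → (2.00357,-2.44657) → ×s → (3.32592,-4.06131) → (3.33,-4.06)

Cross-section at z=2.25: (3.73,7.46) (-0.33,4.14) (-6.17,-2.00) (-3.10,-4.91) (3.33,-4.06)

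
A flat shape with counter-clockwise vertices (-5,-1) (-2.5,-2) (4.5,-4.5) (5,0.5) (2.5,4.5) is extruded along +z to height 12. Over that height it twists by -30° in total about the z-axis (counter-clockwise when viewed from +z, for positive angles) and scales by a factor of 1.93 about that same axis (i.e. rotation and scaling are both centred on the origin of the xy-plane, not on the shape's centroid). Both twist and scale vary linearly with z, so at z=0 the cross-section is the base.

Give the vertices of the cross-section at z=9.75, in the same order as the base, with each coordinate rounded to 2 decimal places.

t = z/height = 9.75/12 = 0.8125
s = 1 + (scale-1)·z/height = 1 + (1.93-1)·9.75/12 = 1.755625
θ = twist·z/height = -30°·9.75/12 = -24.3750° = -0.425424 rad
cos θ = 0.910864, sin θ = -0.412707 (intermediates below are computed at full precision and shown rounded to 5 d.p.)
v1: (-5,-1) → rotate → (-4.96703,1.15267) → ×s → (-8.72024,2.02366) → (-8.72,2.02)
v2: (-2.5,-2) → rotate → (-3.10257,-0.78996) → ×s → (-5.44696,-1.38687) → (-5.45,-1.39)
v3: (4.5,-4.5) → rotate → (2.24171,-5.95607) → ×s → (3.93559,-10.45662) → (3.94,-10.46)
v4: (5,0.5) → rotate → (4.76067,-1.60810) → ×s → (8.35796,-2.82323) → (8.36,-2.82)
v5: (2.5,4.5) → rotate → (4.13434,3.06712) → ×s → (7.25835,5.38471) → (7.26,5.38)

Cross-section at z=9.75: (-8.72,2.02) (-5.45,-1.39) (3.94,-10.46) (8.36,-2.82) (7.26,5.38)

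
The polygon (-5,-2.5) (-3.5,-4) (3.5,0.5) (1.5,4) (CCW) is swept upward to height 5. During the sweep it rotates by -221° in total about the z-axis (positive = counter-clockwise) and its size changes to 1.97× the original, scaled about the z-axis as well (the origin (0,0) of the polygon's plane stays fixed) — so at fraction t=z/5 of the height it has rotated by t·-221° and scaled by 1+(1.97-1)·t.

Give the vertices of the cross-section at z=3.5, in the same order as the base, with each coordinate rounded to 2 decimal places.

Cross-section at z=3.5: (5.80,7.38) (2.44,8.58) (-4.95,-3.27) (0.59,-7.15)

t = z/height = 3.5/5 = 0.7
s = 1 + (scale-1)·z/height = 1 + (1.97-1)·3.5/5 = 1.679000
θ = twist·z/height = -221°·3.5/5 = -154.7000° = -2.700024 rad
cos θ = -0.904083, sin θ = -0.427358 (intermediates below are computed at full precision and shown rounded to 5 d.p.)
v1: (-5,-2.5) → rotate → (3.45202,4.39700) → ×s → (5.79594,7.38256) → (5.80,7.38)
v2: (-3.5,-4) → rotate → (1.45486,5.11208) → ×s → (2.44271,8.58319) → (2.44,8.58)
v3: (3.5,0.5) → rotate → (-2.95061,-1.94779) → ×s → (-4.95407,-3.27035) → (-4.95,-3.27)
v4: (1.5,4) → rotate → (0.35331,-4.25737) → ×s → (0.59320,-7.14812) → (0.59,-7.15)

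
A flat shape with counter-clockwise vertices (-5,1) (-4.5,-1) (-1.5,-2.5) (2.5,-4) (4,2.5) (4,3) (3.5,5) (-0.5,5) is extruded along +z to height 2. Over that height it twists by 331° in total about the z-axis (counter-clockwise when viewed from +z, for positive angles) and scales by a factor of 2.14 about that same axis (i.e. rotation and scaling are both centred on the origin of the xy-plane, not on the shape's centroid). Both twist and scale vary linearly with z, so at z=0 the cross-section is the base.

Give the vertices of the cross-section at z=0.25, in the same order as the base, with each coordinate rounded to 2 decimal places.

t = z/height = 0.25/2 = 0.125
s = 1 + (scale-1)·z/height = 1 + (2.14-1)·0.25/2 = 1.142500
θ = twist·z/height = 331°·0.25/2 = 41.3750° = 0.722130 rad
cos θ = 0.750400, sin θ = 0.660985 (intermediates below are computed at full precision and shown rounded to 5 d.p.)
v1: (-5,1) → rotate → (-4.41298,-2.55452) → ×s → (-5.04183,-2.91854) → (-5.04,-2.92)
v2: (-4.5,-1) → rotate → (-2.71581,-3.72483) → ×s → (-3.10282,-4.25562) → (-3.10,-4.26)
v3: (-1.5,-2.5) → rotate → (0.52686,-2.86748) → ×s → (0.60194,-3.27609) → (0.60,-3.28)
v4: (2.5,-4) → rotate → (4.51994,-1.34914) → ×s → (5.16403,-1.54139) → (5.16,-1.54)
v5: (4,2.5) → rotate → (1.34914,4.51994) → ×s → (1.54139,5.16403) → (1.54,5.16)
v6: (4,3) → rotate → (1.01864,4.89514) → ×s → (1.16380,5.59269) → (1.16,5.59)
v7: (3.5,5) → rotate → (-0.67852,6.06544) → ×s → (-0.77521,6.92977) → (-0.78,6.93)
v8: (-0.5,5) → rotate → (-3.68012,3.42151) → ×s → (-4.20454,3.90907) → (-4.20,3.91)

Cross-section at z=0.25: (-5.04,-2.92) (-3.10,-4.26) (0.60,-3.28) (5.16,-1.54) (1.54,5.16) (1.16,5.59) (-0.78,6.93) (-4.20,3.91)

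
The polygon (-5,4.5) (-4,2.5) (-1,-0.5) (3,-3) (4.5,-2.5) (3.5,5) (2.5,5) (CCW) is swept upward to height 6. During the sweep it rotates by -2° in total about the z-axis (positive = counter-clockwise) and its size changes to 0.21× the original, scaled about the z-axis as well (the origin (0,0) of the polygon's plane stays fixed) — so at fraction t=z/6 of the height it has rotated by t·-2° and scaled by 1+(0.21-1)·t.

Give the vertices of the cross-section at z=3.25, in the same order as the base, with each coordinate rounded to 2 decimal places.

t = z/height = 3.25/6 = 0.541667
s = 1 + (scale-1)·z/height = 1 + (0.21-1)·3.25/6 = 0.572083
θ = twist·z/height = -2°·3.25/6 = -1.0833° = -0.018908 rad
cos θ = 0.999821, sin θ = -0.018907 (intermediates below are computed at full precision and shown rounded to 5 d.p.)
v1: (-5,4.5) → rotate → (-4.91403,4.59373) → ×s → (-2.81123,2.62800) → (-2.81,2.63)
v2: (-4,2.5) → rotate → (-3.95202,2.57518) → ×s → (-2.26088,1.47322) → (-2.26,1.47)
v3: (-1,-0.5) → rotate → (-1.00927,-0.48100) → ×s → (-0.57739,-0.27517) → (-0.58,-0.28)
v4: (3,-3) → rotate → (2.94274,-3.05618) → ×s → (1.68349,-1.74839) → (1.68,-1.75)
v5: (4.5,-2.5) → rotate → (4.45193,-2.58463) → ×s → (2.54687,-1.47863) → (2.55,-1.48)
v6: (3.5,5) → rotate → (3.59391,4.93293) → ×s → (2.05601,2.82205) → (2.06,2.82)
v7: (2.5,5) → rotate → (2.59409,4.95184) → ×s → (1.48403,2.83286) → (1.48,2.83)

Cross-section at z=3.25: (-2.81,2.63) (-2.26,1.47) (-0.58,-0.28) (1.68,-1.75) (2.55,-1.48) (2.06,2.82) (1.48,2.83)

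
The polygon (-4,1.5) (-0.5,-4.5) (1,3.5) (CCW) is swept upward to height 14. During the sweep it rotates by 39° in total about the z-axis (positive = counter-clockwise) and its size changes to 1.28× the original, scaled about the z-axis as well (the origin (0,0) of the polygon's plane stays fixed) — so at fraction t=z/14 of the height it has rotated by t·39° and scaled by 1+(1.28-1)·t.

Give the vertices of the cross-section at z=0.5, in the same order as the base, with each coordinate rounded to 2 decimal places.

t = z/height = 0.5/14 = 0.0357143
s = 1 + (scale-1)·z/height = 1 + (1.28-1)·0.5/14 = 1.010000
θ = twist·z/height = 39°·0.5/14 = 1.3929° = 0.024310 rad
cos θ = 0.999705, sin θ = 0.024308 (intermediates below are computed at full precision and shown rounded to 5 d.p.)
v1: (-4,1.5) → rotate → (-4.03528,1.40233) → ×s → (-4.07563,1.41635) → (-4.08,1.42)
v2: (-0.5,-4.5) → rotate → (-0.39047,-4.51082) → ×s → (-0.39437,-4.55593) → (-0.39,-4.56)
v3: (1,3.5) → rotate → (0.91463,3.52327) → ×s → (0.92377,3.55851) → (0.92,3.56)

Cross-section at z=0.5: (-4.08,1.42) (-0.39,-4.56) (0.92,3.56)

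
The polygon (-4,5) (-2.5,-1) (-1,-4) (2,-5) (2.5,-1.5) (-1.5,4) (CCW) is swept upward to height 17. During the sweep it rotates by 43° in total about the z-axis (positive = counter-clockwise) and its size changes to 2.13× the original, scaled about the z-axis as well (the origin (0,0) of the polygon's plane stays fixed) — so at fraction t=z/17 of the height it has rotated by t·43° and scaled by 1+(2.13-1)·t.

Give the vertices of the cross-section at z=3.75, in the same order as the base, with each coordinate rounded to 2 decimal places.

Cross-section at z=3.75: (-5.96,5.34) (-2.87,-1.75) (-0.41,-5.13) (3.49,-5.75) (3.39,-1.33) (-2.67,4.62)

t = z/height = 3.75/17 = 0.220588
s = 1 + (scale-1)·z/height = 1 + (2.13-1)·3.75/17 = 1.249265
θ = twist·z/height = 43°·3.75/17 = 9.4853° = 0.165550 rad
cos θ = 0.986328, sin θ = 0.164794 (intermediates below are computed at full precision and shown rounded to 5 d.p.)
v1: (-4,5) → rotate → (-4.76928,4.27246) → ×s → (-5.95810,5.33744) → (-5.96,5.34)
v2: (-2.5,-1) → rotate → (-2.30103,-1.39831) → ×s → (-2.87459,-1.74686) → (-2.87,-1.75)
v3: (-1,-4) → rotate → (-0.32715,-4.11011) → ×s → (-0.40870,-5.13461) → (-0.41,-5.13)
v4: (2,-5) → rotate → (2.79663,-4.60205) → ×s → (3.49373,-5.74918) → (3.49,-5.75)
v5: (2.5,-1.5) → rotate → (2.71301,-1.06751) → ×s → (3.38927,-1.33360) → (3.39,-1.33)
v6: (-1.5,4) → rotate → (-2.13867,3.69812) → ×s → (-2.67176,4.61993) → (-2.67,4.62)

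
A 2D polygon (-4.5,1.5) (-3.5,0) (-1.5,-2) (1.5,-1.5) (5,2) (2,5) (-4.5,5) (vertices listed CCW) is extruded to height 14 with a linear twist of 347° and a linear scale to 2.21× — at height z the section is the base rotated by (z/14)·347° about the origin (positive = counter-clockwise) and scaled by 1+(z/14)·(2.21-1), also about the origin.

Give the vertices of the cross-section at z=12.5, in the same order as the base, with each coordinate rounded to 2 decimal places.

Cross-section at z=12.5: (-3.60,9.19) (-4.66,5.59) (-5.19,-0.27) (-0.40,-4.40) (9.86,-5.32) (10.65,3.47) (1.99,13.85)

t = z/height = 12.5/14 = 0.892857
s = 1 + (scale-1)·z/height = 1 + (2.21-1)·12.5/14 = 2.080357
θ = twist·z/height = 347°·12.5/14 = 309.8214° = 5.407404 rad
cos θ = 0.640397, sin θ = -0.768044 (intermediates below are computed at full precision and shown rounded to 5 d.p.)
v1: (-4.5,1.5) → rotate → (-1.72972,4.41679) → ×s → (-3.59844,9.18851) → (-3.60,9.19)
v2: (-3.5,0) → rotate → (-2.24139,2.68815) → ×s → (-4.66289,5.59232) → (-4.66,5.59)
v3: (-1.5,-2) → rotate → (-2.49668,-0.12873) → ×s → (-5.19399,-0.26780) → (-5.19,-0.27)
v4: (1.5,-1.5) → rotate → (-0.19147,-2.11266) → ×s → (-0.39833,-4.39509) → (-0.40,-4.40)
v5: (5,2) → rotate → (4.73807,-2.55943) → ×s → (9.85688,-5.32452) → (9.86,-5.32)
v6: (2,5) → rotate → (5.12101,1.66590) → ×s → (10.65354,3.46566) → (10.65,3.47)
v7: (-4.5,5) → rotate → (0.95843,6.65818) → ×s → (1.99388,13.85140) → (1.99,13.85)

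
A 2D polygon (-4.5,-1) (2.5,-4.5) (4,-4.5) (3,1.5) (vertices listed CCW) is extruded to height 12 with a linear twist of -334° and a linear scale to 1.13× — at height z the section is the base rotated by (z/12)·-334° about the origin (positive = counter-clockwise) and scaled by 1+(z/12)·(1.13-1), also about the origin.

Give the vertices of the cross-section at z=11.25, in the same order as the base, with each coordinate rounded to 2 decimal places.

t = z/height = 11.25/12 = 0.9375
s = 1 + (scale-1)·z/height = 1 + (1.13-1)·11.25/12 = 1.121875
θ = twist·z/height = -334°·11.25/12 = -313.1250° = -5.465062 rad
cos θ = 0.683592, sin θ = 0.729864 (intermediates below are computed at full precision and shown rounded to 5 d.p.)
v1: (-4.5,-1) → rotate → (-2.34630,-3.96798) → ×s → (-2.63226,-4.45158) → (-2.63,-4.45)
v2: (2.5,-4.5) → rotate → (4.99337,-1.25151) → ×s → (5.60194,-1.40403) → (5.60,-1.40)
v3: (4,-4.5) → rotate → (6.01876,-0.15671) → ×s → (6.75229,-0.17581) → (6.75,-0.18)
v4: (3,1.5) → rotate → (0.95598,3.21498) → ×s → (1.07249,3.60681) → (1.07,3.61)

Cross-section at z=11.25: (-2.63,-4.45) (5.60,-1.40) (6.75,-0.18) (1.07,3.61)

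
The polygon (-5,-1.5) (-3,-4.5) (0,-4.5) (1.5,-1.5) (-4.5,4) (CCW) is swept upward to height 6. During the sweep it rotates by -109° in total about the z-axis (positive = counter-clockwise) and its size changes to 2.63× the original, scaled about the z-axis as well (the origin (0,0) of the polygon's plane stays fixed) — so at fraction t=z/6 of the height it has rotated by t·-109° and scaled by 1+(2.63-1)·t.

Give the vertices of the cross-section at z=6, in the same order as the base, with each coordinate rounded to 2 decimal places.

t = z/height = 6/6 = 1
s = 1 + (scale-1)·z/height = 1 + (2.63-1)·6/6 = 2.630000
θ = twist·z/height = -109°·6/6 = -109.0000° = -1.902409 rad
cos θ = -0.325568, sin θ = -0.945519 (intermediates below are computed at full precision and shown rounded to 5 d.p.)
v1: (-5,-1.5) → rotate → (0.20956,5.21595) → ×s → (0.55115,13.71794) → (0.55,13.72)
v2: (-3,-4.5) → rotate → (-3.27813,4.30161) → ×s → (-8.62148,11.31324) → (-8.62,11.31)
v3: (0,-4.5) → rotate → (-4.25483,1.46506) → ×s → (-11.19021,3.85310) → (-11.19,3.85)
v4: (1.5,-1.5) → rotate → (-1.90663,-0.92993) → ×s → (-5.01444,-2.44570) → (-5.01,-2.45)
v5: (-4.5,4) → rotate → (5.24713,2.95256) → ×s → (13.79995,7.76524) → (13.80,7.77)

Cross-section at z=6: (0.55,13.72) (-8.62,11.31) (-11.19,3.85) (-5.01,-2.45) (13.80,7.77)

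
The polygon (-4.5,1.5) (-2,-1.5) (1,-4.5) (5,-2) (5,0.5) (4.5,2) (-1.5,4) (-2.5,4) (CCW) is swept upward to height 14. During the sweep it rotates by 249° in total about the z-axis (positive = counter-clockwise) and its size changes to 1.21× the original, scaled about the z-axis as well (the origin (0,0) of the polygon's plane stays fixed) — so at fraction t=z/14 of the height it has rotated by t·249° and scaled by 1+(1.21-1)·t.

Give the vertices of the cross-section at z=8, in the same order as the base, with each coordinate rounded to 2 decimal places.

t = z/height = 8/14 = 0.571429
s = 1 + (scale-1)·z/height = 1 + (1.21-1)·8/14 = 1.120000
θ = twist·z/height = 249°·8/14 = 142.2857° = 2.483354 rad
cos θ = -0.791071, sin θ = 0.611724 (intermediates below are computed at full precision and shown rounded to 5 d.p.)
v1: (-4.5,1.5) → rotate → (2.64223,-3.93937) → ×s → (2.95930,-4.41209) → (2.96,-4.41)
v2: (-2,-1.5) → rotate → (2.49973,-0.03684) → ×s → (2.79970,-0.04126) → (2.80,-0.04)
v3: (1,-4.5) → rotate → (1.96169,4.17154) → ×s → (2.19709,4.67213) → (2.20,4.67)
v4: (5,-2) → rotate → (-2.73191,4.64076) → ×s → (-3.05974,5.19766) → (-3.06,5.20)
v5: (5,0.5) → rotate → (-4.26122,2.66309) → ×s → (-4.77256,2.98266) → (-4.77,2.98)
v6: (4.5,2) → rotate → (-4.78327,1.17062) → ×s → (-5.35726,1.31109) → (-5.36,1.31)
v7: (-1.5,4) → rotate → (-1.26029,-4.08187) → ×s → (-1.41153,-4.57170) → (-1.41,-4.57)
v8: (-2.5,4) → rotate → (-0.46922,-4.69359) → ×s → (-0.52553,-5.25683) → (-0.53,-5.26)

Cross-section at z=8: (2.96,-4.41) (2.80,-0.04) (2.20,4.67) (-3.06,5.20) (-4.77,2.98) (-5.36,1.31) (-1.41,-4.57) (-0.53,-5.26)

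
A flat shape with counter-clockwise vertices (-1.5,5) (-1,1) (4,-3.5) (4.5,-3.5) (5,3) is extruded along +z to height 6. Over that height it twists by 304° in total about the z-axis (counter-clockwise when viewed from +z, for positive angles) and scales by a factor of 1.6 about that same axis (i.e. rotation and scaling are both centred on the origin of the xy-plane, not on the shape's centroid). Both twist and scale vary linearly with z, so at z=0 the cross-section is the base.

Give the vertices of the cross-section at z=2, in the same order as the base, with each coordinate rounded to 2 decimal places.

Cross-section at z=2: (-5.53,-2.94) (-0.94,-1.41) (3.17,5.53) (3.06,6.12) (-4.71,5.18)

t = z/height = 2/6 = 0.333333
s = 1 + (scale-1)·z/height = 1 + (1.6-1)·2/6 = 1.200000
θ = twist·z/height = 304°·2/6 = 101.3333° = 1.768600 rad
cos θ = -0.196517, sin θ = 0.980500 (intermediates below are computed at full precision and shown rounded to 5 d.p.)
v1: (-1.5,5) → rotate → (-4.60773,-2.45333) → ×s → (-5.52927,-2.94400) → (-5.53,-2.94)
v2: (-1,1) → rotate → (-0.78398,-1.17702) → ×s → (-0.94078,-1.41242) → (-0.94,-1.41)
v3: (4,-3.5) → rotate → (2.64569,4.60981) → ×s → (3.17482,5.53177) → (3.17,5.53)
v4: (4.5,-3.5) → rotate → (2.54743,5.10006) → ×s → (3.05691,6.12007) → (3.06,6.12)
v5: (5,3) → rotate → (-3.92408,4.31295) → ×s → (-4.70890,5.17554) → (-4.71,5.18)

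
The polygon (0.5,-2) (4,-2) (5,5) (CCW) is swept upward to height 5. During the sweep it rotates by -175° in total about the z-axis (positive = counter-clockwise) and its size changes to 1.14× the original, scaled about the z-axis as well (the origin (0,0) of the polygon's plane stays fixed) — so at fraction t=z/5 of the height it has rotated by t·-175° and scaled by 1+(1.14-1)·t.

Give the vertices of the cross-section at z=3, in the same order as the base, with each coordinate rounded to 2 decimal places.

t = z/height = 3/5 = 0.6
s = 1 + (scale-1)·z/height = 1 + (1.14-1)·3/5 = 1.084000
θ = twist·z/height = -175°·3/5 = -105.0000° = -1.832596 rad
cos θ = -0.258819, sin θ = -0.965926 (intermediates below are computed at full precision and shown rounded to 5 d.p.)
v1: (0.5,-2) → rotate → (-2.06126,0.03468) → ×s → (-2.23441,0.03759) → (-2.23,0.04)
v2: (4,-2) → rotate → (-2.96713,-3.34607) → ×s → (-3.21637,-3.62713) → (-3.22,-3.63)
v3: (5,5) → rotate → (3.53553,-6.12372) → ×s → (3.83252,-6.63812) → (3.83,-6.64)

Cross-section at z=3: (-2.23,0.04) (-3.22,-3.63) (3.83,-6.64)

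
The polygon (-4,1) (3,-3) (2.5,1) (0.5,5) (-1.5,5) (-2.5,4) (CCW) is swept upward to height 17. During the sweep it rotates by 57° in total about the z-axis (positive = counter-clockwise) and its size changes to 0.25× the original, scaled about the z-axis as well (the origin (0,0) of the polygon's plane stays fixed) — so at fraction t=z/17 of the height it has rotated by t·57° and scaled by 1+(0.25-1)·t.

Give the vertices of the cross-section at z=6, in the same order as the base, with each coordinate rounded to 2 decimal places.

t = z/height = 6/17 = 0.352941
s = 1 + (scale-1)·z/height = 1 + (0.25-1)·6/17 = 0.735294
θ = twist·z/height = 57°·6/17 = 20.1176° = 0.351119 rad
cos θ = 0.938988, sin θ = 0.343949 (intermediates below are computed at full precision and shown rounded to 5 d.p.)
v1: (-4,1) → rotate → (-4.09990,-0.43681) → ×s → (-3.01463,-0.32118) → (-3.01,-0.32)
v2: (3,-3) → rotate → (3.84881,-1.78512) → ×s → (2.83001,-1.31259) → (2.83,-1.31)
v3: (2.5,1) → rotate → (2.00352,1.79886) → ×s → (1.47318,1.32269) → (1.47,1.32)
v4: (0.5,5) → rotate → (-1.25025,4.86692) → ×s → (-0.91930,3.57861) → (-0.92,3.58)
v5: (-1.5,5) → rotate → (-3.12823,4.17902) → ×s → (-2.30017,3.07281) → (-2.30,3.07)
v6: (-2.5,4) → rotate → (-3.72327,2.89608) → ×s → (-2.73770,2.12947) → (-2.74,2.13)

Cross-section at z=6: (-3.01,-0.32) (2.83,-1.31) (1.47,1.32) (-0.92,3.58) (-2.30,3.07) (-2.74,2.13)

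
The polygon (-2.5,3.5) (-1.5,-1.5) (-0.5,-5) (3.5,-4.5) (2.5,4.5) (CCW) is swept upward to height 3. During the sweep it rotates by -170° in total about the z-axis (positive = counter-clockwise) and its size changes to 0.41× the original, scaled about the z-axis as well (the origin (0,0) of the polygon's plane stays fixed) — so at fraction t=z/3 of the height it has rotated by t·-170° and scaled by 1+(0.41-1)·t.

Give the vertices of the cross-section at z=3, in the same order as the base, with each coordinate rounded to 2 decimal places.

Cross-section at z=3: (1.26,-1.24) (0.50,0.71) (-0.15,2.05) (-1.73,1.57) (-0.69,-1.99)

t = z/height = 3/3 = 1
s = 1 + (scale-1)·z/height = 1 + (0.41-1)·3/3 = 0.410000
θ = twist·z/height = -170°·3/3 = -170.0000° = -2.967060 rad
cos θ = -0.984808, sin θ = -0.173648 (intermediates below are computed at full precision and shown rounded to 5 d.p.)
v1: (-2.5,3.5) → rotate → (3.06979,-3.01271) → ×s → (1.25861,-1.23521) → (1.26,-1.24)
v2: (-1.5,-1.5) → rotate → (1.21674,1.73768) → ×s → (0.49886,0.71245) → (0.50,0.71)
v3: (-0.5,-5) → rotate → (-0.37584,5.01086) → ×s → (-0.15409,2.05445) → (-0.15,2.05)
v4: (3.5,-4.5) → rotate → (-4.22824,3.82387) → ×s → (-1.73358,1.56779) → (-1.73,1.57)
v5: (2.5,4.5) → rotate → (-1.68060,-4.86576) → ×s → (-0.68905,-1.99496) → (-0.69,-1.99)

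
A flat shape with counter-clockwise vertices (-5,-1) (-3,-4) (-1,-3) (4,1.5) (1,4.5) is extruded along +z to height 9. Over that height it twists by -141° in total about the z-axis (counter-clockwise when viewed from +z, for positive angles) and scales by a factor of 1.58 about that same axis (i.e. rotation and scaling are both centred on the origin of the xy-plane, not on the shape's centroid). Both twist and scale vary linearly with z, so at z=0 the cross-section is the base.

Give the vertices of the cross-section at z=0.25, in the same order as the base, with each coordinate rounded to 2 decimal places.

Cross-section at z=0.25: (-5.14,-0.67) (-3.32,-3.85) (-1.22,-2.97) (4.16,1.24) (1.33,4.49)

t = z/height = 0.25/9 = 0.0277778
s = 1 + (scale-1)·z/height = 1 + (1.58-1)·0.25/9 = 1.016111
θ = twist·z/height = -141°·0.25/9 = -3.9167° = -0.068359 rad
cos θ = 0.997664, sin θ = -0.068306 (intermediates below are computed at full precision and shown rounded to 5 d.p.)
v1: (-5,-1) → rotate → (-5.05663,-0.65614) → ×s → (-5.13810,-0.66671) → (-5.14,-0.67)
v2: (-3,-4) → rotate → (-3.26622,-3.78574) → ×s → (-3.31884,-3.84673) → (-3.32,-3.85)
v3: (-1,-3) → rotate → (-1.20258,-2.92469) → ×s → (-1.22196,-2.97181) → (-1.22,-2.97)
v4: (4,1.5) → rotate → (4.09312,1.22327) → ×s → (4.15906,1.24298) → (4.16,1.24)
v5: (1,4.5) → rotate → (1.30504,4.42118) → ×s → (1.32606,4.49241) → (1.33,4.49)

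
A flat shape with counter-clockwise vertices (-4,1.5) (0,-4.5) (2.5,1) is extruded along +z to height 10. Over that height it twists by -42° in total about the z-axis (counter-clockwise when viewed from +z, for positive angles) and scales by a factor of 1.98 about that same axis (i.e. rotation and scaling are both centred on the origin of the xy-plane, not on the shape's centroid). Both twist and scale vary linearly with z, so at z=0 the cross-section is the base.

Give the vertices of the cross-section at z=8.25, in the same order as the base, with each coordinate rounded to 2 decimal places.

Cross-section at z=8.25: (-4.41,6.34) (-4.63,-6.69) (4.75,-1.08)

t = z/height = 8.25/10 = 0.825
s = 1 + (scale-1)·z/height = 1 + (1.98-1)·8.25/10 = 1.808500
θ = twist·z/height = -42°·8.25/10 = -34.6500° = -0.604757 rad
cos θ = 0.822641, sin θ = -0.568562 (intermediates below are computed at full precision and shown rounded to 5 d.p.)
v1: (-4,1.5) → rotate → (-2.43772,3.50821) → ×s → (-4.40862,6.34459) → (-4.41,6.34)
v2: (0,-4.5) → rotate → (-2.55853,-3.70188) → ×s → (-4.62710,-6.69485) → (-4.63,-6.69)
v3: (2.5,1) → rotate → (2.62516,-0.59876) → ×s → (4.74761,-1.08286) → (4.75,-1.08)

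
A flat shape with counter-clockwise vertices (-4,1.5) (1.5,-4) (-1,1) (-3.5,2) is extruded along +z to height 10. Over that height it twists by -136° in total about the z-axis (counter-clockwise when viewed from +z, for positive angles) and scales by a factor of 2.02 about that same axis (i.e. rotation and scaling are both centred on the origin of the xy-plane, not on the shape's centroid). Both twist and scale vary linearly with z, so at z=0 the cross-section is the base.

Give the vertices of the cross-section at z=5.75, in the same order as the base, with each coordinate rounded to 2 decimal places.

t = z/height = 5.75/10 = 0.575
s = 1 + (scale-1)·z/height = 1 + (2.02-1)·5.75/10 = 1.586500
θ = twist·z/height = -136°·5.75/10 = -78.2000° = -1.364847 rad
cos θ = 0.204496, sin θ = -0.978867 (intermediates below are computed at full precision and shown rounded to 5 d.p.)
v1: (-4,1.5) → rotate → (0.65032,4.22221) → ×s → (1.03173,6.69854) → (1.03,6.70)
v2: (1.5,-4) → rotate → (-3.60873,-2.28629) → ×s → (-5.72524,-3.62719) → (-5.73,-3.63)
v3: (-1,1) → rotate → (0.77437,1.18336) → ×s → (1.22854,1.87741) → (1.23,1.88)
v4: (-3.5,2) → rotate → (1.24200,3.83503) → ×s → (1.97043,6.08427) → (1.97,6.08)

Cross-section at z=5.75: (1.03,6.70) (-5.73,-3.63) (1.23,1.88) (1.97,6.08)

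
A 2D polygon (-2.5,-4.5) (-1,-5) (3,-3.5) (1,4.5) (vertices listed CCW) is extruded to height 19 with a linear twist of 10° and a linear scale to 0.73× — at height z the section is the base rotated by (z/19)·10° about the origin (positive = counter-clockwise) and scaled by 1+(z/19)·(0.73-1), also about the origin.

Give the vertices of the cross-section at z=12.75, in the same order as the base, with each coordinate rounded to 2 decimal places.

t = z/height = 12.75/19 = 0.671053
s = 1 + (scale-1)·z/height = 1 + (0.73-1)·12.75/19 = 0.818816
θ = twist·z/height = 10°·12.75/19 = 6.7105° = 0.117121 rad
cos θ = 0.993149, sin θ = 0.116853 (intermediates below are computed at full precision and shown rounded to 5 d.p.)
v1: (-2.5,-4.5) → rotate → (-1.95703,-4.76130) → ×s → (-1.60245,-3.89863) → (-1.60,-3.90)
v2: (-1,-5) → rotate → (-0.40888,-5.08260) → ×s → (-0.33480,-4.16171) → (-0.33,-4.16)
v3: (3,-3.5) → rotate → (3.38843,-3.12546) → ×s → (2.77450,-2.55918) → (2.77,-2.56)
v4: (1,4.5) → rotate → (0.46731,4.58602) → ×s → (0.38264,3.75511) → (0.38,3.76)

Cross-section at z=12.75: (-1.60,-3.90) (-0.33,-4.16) (2.77,-2.56) (0.38,3.76)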